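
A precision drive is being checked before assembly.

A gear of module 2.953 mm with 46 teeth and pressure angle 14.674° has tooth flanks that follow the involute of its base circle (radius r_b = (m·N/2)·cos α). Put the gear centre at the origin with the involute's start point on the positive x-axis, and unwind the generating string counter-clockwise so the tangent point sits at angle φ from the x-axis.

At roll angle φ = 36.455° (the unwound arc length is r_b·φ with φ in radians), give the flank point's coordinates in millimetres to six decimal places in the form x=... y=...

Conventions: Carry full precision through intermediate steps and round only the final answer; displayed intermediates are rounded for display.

x=77.686957 y=5.416110

topology: single-mesh involute geometry — m = 2.953, N = 46
pitch radius r_p = m·N/2 = 2.953·46/2 = 67.919000
base radius r_b = r_p·cos α = 67.919000·cos 14.674° = 65.703673
roll angle φ = 36.455° = 0.63625978 rad
x = r_b·(cos φ + φ·sin φ) = 77.686957
y = r_b·(sin φ − φ·cos φ) = 5.416110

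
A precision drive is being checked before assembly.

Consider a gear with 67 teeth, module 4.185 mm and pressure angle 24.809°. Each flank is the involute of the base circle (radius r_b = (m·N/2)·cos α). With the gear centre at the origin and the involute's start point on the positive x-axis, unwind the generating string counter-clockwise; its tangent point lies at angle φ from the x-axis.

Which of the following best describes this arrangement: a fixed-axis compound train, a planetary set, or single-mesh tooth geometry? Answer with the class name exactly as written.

recognized (one wheel, involute flank): single-mesh tooth geometry, m = 4.185, N = 67
classification: single-mesh tooth geometry

single-mesh tooth geometry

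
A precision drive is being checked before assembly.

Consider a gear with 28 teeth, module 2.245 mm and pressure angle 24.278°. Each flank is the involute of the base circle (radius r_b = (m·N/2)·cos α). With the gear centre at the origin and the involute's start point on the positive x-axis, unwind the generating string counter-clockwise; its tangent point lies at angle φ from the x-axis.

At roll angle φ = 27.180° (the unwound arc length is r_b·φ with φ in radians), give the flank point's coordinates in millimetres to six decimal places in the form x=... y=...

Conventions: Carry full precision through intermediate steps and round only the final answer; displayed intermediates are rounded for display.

recognized (one wheel, involute flank): single-mesh tooth geometry, m = 2.245, N = 28
pitch radius r_p = m·N/2 = 2.245·28/2 = 31.430000
base radius r_b = r_p·cos α = 31.430000·cos 24.278° = 28.650369
roll angle φ = 27.180° = 0.47438049 rad
x = r_b·(cos φ + φ·sin φ) = 31.694956
y = r_b·(sin φ − φ·cos φ) = 0.996746

x=31.694956 y=0.996746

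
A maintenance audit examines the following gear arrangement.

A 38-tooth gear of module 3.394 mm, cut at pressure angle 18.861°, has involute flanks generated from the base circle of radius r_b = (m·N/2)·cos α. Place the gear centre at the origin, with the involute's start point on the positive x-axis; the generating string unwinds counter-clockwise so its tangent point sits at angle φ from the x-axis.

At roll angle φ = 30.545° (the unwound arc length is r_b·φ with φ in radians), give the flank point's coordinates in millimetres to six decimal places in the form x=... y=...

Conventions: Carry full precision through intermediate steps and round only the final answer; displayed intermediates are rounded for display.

x=69.088640 y=2.995260

single-mesh involute tooth geometry (38T wheel at module 3.394)
pitch radius r_p = m·N/2 = 3.394·38/2 = 64.486000
base radius r_b = r_p·cos α = 64.486000·cos 18.861° = 61.023464
roll angle φ = 30.545° = 0.53311082 rad
x = r_b·(cos φ + φ·sin φ) = 69.088640
y = r_b·(sin φ − φ·cos φ) = 2.995260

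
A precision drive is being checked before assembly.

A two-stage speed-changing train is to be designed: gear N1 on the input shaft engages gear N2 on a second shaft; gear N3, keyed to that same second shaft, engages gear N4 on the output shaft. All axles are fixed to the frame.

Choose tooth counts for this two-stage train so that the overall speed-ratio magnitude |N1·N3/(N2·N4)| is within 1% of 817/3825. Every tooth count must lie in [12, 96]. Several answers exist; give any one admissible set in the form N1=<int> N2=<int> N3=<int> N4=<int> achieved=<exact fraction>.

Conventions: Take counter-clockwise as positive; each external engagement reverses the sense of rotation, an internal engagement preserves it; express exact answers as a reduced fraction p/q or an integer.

N1=19 N2=45 N3=43 N4=85 achieved=817/3825

design class (target 817/3825): fixed-axis compound train
target = 817/3825 in lowest terms: an exact hit needs N1·N3 = k·817 and N2·N4 = k·3825 for one integer k, every count in [12, 96]; additionally prefer no 1:1 stage (N1 ≠ N2, N3 ≠ N4)
k = 1: N1·N3 = 817 = 19·43, N2·N4 = 3825 = 45·85
achieved = 19·43/(45·85) = 817/3825; |achieved − target| = 0 ≤ 817/382500 ✓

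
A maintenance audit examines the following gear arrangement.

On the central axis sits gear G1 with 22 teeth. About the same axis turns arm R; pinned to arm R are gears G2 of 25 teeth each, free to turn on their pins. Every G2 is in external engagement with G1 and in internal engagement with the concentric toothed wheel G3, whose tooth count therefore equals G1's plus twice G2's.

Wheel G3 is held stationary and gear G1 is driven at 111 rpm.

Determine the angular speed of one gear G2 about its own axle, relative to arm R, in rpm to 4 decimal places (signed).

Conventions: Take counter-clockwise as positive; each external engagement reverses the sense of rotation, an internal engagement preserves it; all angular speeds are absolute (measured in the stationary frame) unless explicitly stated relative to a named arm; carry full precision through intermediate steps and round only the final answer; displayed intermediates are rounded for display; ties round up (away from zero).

planetary set (22T centre, 25T on arm, 72T internal) — Willis relation
normalise by the input: solve with ω_sun = 1, then scale by 111 rpm
ring teeth: 22 + 2·25 = 72
22(ω_sun−ω_arm) = −72(ω_ring−ω_arm),  ω_ring = 0, ω_sun = 1
22(1−ω_arm) = −72(0−ω_arm)  ⇒  94·ω_arm = 22  ⇒  ω_arm = 11/47
sun–planet mesh: 22·(1−11/47) = −25·(ω_p−ω_arm)  ⇒  ω_p−ω_arm = -792/1175
scale: ω_p−ω_arm = -792/1175 × 111 rpm = -74.8187 rpm

-74.8187 rpm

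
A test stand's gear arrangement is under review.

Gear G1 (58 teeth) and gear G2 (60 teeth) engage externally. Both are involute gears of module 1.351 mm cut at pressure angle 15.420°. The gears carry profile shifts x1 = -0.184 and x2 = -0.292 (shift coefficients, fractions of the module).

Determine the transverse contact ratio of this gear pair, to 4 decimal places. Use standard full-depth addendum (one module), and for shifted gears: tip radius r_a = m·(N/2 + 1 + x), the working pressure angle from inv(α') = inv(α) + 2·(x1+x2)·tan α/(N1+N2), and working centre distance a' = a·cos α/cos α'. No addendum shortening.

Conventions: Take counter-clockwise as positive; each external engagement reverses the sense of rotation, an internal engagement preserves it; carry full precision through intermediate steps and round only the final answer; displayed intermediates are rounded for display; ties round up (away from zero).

single-mesh involute tooth geometry (58T engaging 60T at module 1.351)
base radii: r_b1 = 37.768660, r_b2 = 39.071027
tip radii: r_a1 = 40.281416, r_a2 = 41.486508
inv(α') = inv(15.420°) + 2·(-0.184-0.292)·tan α/(58+60) = 0.00446643  ⇒  α' = 13.50708°
a' = a·cos α / cos α' = 79.7090·cos 15.420°/cos 13.50708° = 79.025446
action lengths: √(r_a1²−r_b1²) = 14.004314, √(r_a2²−r_b2²) = 13.949379
base pitch p_b = π·m·cos α = 4.091508
CR = (14.004314 + 13.949379 − 79.025446·sin 13.50708°)/4.091508 = 2.320923
contact ratio ≈ 2.3209

2.3209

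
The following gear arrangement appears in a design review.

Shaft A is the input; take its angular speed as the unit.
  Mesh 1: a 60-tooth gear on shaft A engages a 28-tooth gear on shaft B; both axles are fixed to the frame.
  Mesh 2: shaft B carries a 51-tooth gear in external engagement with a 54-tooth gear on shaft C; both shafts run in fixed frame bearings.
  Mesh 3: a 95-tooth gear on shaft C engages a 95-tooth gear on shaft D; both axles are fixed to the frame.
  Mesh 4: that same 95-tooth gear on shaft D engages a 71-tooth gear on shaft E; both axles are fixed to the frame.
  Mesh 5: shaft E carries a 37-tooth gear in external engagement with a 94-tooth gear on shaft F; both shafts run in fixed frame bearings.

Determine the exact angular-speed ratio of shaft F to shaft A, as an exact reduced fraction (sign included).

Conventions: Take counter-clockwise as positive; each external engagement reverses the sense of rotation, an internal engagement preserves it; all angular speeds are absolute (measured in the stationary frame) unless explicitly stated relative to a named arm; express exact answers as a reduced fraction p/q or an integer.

class = fixed-axis compound train [5 meshes; 5 ratios multiply, 5 sense flips]
mesh 1 [60T→28T]: running ratio 15/7, sense −
mesh 2 [51T→54T]: running ratio 85/42, sense +
mesh 3 [95T→95T]: running ratio 85/42, sense −
mesh 4 [95T→71T]: running ratio 8075/2982, sense +
mesh 5 [37T→94T]: running ratio 298775/280308, sense −
ω_out/ω_in = -298775/280308

-298775/280308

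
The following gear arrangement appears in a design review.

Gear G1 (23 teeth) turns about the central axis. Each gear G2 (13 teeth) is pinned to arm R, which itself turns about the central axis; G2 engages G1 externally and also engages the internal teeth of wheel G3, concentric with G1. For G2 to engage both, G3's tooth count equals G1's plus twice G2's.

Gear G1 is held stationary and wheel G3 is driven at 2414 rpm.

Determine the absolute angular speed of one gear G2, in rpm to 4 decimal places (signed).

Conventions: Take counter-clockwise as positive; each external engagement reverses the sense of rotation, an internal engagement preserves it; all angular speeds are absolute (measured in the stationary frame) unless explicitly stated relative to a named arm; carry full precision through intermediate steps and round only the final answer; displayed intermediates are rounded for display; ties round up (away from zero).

planetary set (23T centre, 13T on arm, 49T internal) — Willis relation
normalise by the input: solve with ω_ring = 1, then scale by 2414 rpm
ring teeth: 23 + 2·13 = 49
23(ω_sun−ω_arm) = −49(ω_ring−ω_arm),  ω_sun = 0, ω_ring = 1
23(0−ω_arm) = −49(1−ω_arm)  ⇒  72·ω_arm = 49  ⇒  ω_arm = 49/72
sun–planet mesh: 23·(0−49/72) = −13·(ω_p−ω_arm)  ⇒  ω_p−ω_arm = 1127/936
ω_p = 49/72 + 1127/936 = 49/26
scale: ω_p = 49/26 × 2414 rpm = +4549.4615 rpm

+4549.4615 rpm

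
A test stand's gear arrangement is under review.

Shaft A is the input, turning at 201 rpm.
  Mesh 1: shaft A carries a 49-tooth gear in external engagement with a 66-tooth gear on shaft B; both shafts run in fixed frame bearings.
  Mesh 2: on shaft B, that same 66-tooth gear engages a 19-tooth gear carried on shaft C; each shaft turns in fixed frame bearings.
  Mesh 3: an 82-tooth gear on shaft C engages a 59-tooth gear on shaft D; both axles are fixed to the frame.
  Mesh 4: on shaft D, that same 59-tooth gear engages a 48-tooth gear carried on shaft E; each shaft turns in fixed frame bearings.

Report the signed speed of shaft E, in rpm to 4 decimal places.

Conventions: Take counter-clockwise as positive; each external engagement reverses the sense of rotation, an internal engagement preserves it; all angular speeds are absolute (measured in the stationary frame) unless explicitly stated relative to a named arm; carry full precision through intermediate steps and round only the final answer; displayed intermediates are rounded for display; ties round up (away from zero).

+885.5461 rpm

4-mesh fixed-axis compound train (all bearings frame-fixed)
mesh 1 [49T→66T]: ω = 201.0000×49/66 = 149.2273 rpm, sense flips to −
mesh 2 [66T→19T]: ω = 149.2273×66/19 = 518.3684 rpm, sense flips to +
mesh 3 [82T→59T]: ω = 518.3684×82/59 = 720.4442 rpm, sense flips to −
mesh 4 [59T→48T]: ω = 720.4442×59/48 = 885.5461 rpm, sense flips to +
signed output speed = +885.5461 rpm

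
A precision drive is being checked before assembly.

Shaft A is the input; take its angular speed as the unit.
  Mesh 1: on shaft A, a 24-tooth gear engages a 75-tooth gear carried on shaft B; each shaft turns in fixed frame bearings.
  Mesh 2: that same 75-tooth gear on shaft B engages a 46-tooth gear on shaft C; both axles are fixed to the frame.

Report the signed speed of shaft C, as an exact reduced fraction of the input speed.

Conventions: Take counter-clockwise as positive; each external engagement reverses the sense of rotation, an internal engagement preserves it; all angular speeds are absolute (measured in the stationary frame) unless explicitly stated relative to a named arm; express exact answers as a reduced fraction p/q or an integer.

2-mesh fixed-axis compound train (all bearings frame-fixed)
mesh 1 [24T→75T]: |ω|/ω_in = 1×24/75 = 8/25, sense flips to −
mesh 2 [75T→46T]: |ω|/ω_in = (8/25)×75/46 = 12/23, sense flips to +
signed output speed (× input speed) = 12/23

12/23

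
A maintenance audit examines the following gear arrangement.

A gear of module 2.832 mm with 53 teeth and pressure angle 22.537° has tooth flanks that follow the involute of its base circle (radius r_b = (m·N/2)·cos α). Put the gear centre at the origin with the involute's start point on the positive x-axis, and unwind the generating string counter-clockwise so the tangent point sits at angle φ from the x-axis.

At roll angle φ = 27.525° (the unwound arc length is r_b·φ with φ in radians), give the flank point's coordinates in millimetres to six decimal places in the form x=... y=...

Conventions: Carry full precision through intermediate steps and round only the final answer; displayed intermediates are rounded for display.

class = single-mesh tooth geometry [base-circle involute, m = 2.832, 53T]
pitch radius r_p = m·N/2 = 2.832·53/2 = 75.048000
base radius r_b = r_p·cos α = 75.048000·cos 22.537° = 69.316750
roll angle φ = 27.525° = 0.48040188 rad
x = r_b·(cos φ + φ·sin φ) = 76.859805
y = r_b·(sin φ − φ·cos φ) = 2.503081

x=76.859805 y=2.503081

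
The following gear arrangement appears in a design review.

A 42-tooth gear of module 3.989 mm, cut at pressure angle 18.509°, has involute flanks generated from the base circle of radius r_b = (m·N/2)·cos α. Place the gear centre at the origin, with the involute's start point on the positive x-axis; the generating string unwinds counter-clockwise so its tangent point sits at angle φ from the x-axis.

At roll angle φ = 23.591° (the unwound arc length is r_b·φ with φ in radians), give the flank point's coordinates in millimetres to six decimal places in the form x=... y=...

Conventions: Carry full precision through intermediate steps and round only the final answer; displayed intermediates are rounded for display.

x=85.886647 y=1.817132

single-mesh involute tooth geometry (42T wheel at module 3.989)
pitch radius r_p = m·N/2 = 3.989·42/2 = 83.769000
base radius r_b = r_p·cos α = 83.769000·cos 18.509° = 79.435948
roll angle φ = 23.591° = 0.41174062 rad
x = r_b·(cos φ + φ·sin φ) = 85.886647
y = r_b·(sin φ − φ·cos φ) = 1.817132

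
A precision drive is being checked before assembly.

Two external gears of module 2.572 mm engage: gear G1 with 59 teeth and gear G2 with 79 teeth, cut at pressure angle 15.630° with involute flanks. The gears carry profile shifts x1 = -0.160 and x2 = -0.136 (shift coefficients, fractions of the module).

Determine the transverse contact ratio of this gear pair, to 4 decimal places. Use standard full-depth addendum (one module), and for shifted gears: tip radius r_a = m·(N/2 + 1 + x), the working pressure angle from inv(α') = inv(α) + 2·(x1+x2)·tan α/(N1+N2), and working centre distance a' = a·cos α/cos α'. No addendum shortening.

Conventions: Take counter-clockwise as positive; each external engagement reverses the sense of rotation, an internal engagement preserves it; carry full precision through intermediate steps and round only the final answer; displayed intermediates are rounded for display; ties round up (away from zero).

2.2232

topology: single-mesh involute geometry — m = 2.572, 59T/79T pair
base radii: r_b1 = 73.068303, r_b2 = 97.837219
tip radii: r_a1 = 78.034480, r_a2 = 103.816208
inv(α') = inv(15.630°) + 2·(-0.160-0.136)·tan α/(59+79) = 0.00577438  ⇒  α' = 14.69392°
a' = a·cos α / cos α' = 177.4680·cos 15.630°/cos 14.69392° = 176.684027
action lengths: √(r_a1²−r_b1²) = 27.393488, √(r_a2²−r_b2²) = 34.722954
base pitch p_b = π·m·cos α = 7.781385
CR = (27.393488 + 34.722954 − 176.684027·sin 14.69392°)/7.781385 = 2.223205
contact ratio ≈ 2.2232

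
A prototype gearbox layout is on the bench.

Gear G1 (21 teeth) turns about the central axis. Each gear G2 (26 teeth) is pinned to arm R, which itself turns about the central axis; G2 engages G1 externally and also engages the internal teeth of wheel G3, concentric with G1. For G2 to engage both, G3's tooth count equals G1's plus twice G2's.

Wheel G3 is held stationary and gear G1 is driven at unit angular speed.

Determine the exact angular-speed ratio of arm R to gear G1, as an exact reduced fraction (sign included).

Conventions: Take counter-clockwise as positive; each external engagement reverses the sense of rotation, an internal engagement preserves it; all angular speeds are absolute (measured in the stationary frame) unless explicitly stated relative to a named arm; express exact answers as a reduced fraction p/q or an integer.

21/94

topology: planetary set — G1 21T / G2 26T / G3 73T, arm = carrier (Willis)
ring teeth: 21 + 2·26 = 73
21(ω_sun−ω_arm) = −73(ω_ring−ω_arm),  ω_ring = 0, ω_sun = 1
21(1−ω_arm) = −73(0−ω_arm)  ⇒  94·ω_arm = 21  ⇒  ω_arm = 21/94
ω_out/ω_in = 21/94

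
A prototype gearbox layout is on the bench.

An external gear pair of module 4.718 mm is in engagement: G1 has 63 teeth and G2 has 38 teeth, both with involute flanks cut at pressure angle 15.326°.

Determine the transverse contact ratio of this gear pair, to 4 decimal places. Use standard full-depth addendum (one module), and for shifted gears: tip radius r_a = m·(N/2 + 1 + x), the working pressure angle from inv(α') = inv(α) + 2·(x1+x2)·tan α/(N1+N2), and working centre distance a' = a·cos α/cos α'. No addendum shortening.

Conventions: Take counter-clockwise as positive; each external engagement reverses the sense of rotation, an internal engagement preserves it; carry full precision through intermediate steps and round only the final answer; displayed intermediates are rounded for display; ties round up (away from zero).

single-mesh involute tooth geometry (63T engaging 38T at module 4.718)
base radii: r_b1 = 143.331819, r_b2 = 86.454113
tip radii: r_a1 = 153.335000, r_a2 = 94.360000
no profile shift: α' = α, a' = a
action lengths: √(r_a1²−r_b1²) = 54.475791, √(r_a2²−r_b2²) = 37.808675
base pitch p_b = π·m·cos α = 14.294927
CR = (54.475791 + 37.808675 − 238.259000·sin 15.32600°)/14.294927 = 2.050382
contact ratio ≈ 2.0504

2.0504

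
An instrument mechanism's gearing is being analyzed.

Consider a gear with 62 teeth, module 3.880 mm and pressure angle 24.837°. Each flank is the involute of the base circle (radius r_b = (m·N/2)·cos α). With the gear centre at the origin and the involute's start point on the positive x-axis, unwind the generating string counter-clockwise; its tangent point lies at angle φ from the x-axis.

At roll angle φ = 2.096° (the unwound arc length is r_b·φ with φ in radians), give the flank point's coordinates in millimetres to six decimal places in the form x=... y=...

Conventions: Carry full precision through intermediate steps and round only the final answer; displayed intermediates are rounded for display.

x=109.227886 y=0.001781

class = single-mesh tooth geometry [base-circle involute, m = 3.880, 62T]
pitch radius r_p = m·N/2 = 3.880·62/2 = 120.280000
base radius r_b = r_p·cos α = 120.280000·cos 24.837° = 109.154872
roll angle φ = 2.096° = 0.03658210 rad
x = r_b·(cos φ + φ·sin φ) = 109.227886
y = r_b·(sin φ − φ·cos φ) = 0.001781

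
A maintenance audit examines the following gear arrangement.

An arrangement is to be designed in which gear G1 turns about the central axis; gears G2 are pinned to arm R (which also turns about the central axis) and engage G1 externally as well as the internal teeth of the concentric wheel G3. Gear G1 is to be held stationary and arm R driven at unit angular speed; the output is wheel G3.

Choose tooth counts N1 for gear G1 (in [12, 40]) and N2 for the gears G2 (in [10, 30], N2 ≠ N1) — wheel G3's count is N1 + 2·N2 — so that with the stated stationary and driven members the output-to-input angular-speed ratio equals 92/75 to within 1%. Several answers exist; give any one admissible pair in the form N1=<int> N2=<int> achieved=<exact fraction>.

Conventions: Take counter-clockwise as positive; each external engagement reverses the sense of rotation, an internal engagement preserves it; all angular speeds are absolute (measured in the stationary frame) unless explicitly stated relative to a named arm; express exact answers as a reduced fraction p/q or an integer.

N1=17 N2=29 achieved=92/75

planetary set to be sized for 92/75 (Willis relation)
Willis with ω_sun = 0: ω_ring/ω_arm = (N1+N3)/N3; set equal to 92/75  ⇒  N3/N1 = 1/(92/75 − 1) = 75/17
N3 = N1 + 2·N2  ⇒  N2/N1 = (N3/N1 − 1)/2 = (75/17 − 1)/2 = 29/17
smallest multiple with N1 ≥ 12 and N2 ≥ 10: k = 1  ⇒  N1 = 1·17 = 17, N2 = 1·29 = 29 (N1 ≤ 40, N2 ≤ 30, N2 ≠ N1 ✓), N3 = 17 + 2·29 = 75
check: (N1+N3)/N3 with N1 = 17, N3 = 75 gives 92/75; |achieved − target| = 0 ≤ 23/1875 ✓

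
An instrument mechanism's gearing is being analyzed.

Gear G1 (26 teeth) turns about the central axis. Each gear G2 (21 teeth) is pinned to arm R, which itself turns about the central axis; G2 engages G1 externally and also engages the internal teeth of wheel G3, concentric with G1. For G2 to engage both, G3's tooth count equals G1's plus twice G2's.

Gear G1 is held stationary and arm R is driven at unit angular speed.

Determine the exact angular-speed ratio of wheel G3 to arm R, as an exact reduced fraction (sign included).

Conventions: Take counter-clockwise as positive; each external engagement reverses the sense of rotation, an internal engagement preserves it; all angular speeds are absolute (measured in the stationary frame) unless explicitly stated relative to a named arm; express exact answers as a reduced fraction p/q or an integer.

class = planetary set [G3 = 26+2·21 = 68; Willis about the carrier]
ring teeth: 26 + 2·21 = 68
26(ω_sun−ω_arm) = −68(ω_ring−ω_arm),  ω_sun = 0, ω_arm = 1
ω_ring = 1 − (26/68)(0−1) = 47/34
ω_out/ω_in = 47/34

47/34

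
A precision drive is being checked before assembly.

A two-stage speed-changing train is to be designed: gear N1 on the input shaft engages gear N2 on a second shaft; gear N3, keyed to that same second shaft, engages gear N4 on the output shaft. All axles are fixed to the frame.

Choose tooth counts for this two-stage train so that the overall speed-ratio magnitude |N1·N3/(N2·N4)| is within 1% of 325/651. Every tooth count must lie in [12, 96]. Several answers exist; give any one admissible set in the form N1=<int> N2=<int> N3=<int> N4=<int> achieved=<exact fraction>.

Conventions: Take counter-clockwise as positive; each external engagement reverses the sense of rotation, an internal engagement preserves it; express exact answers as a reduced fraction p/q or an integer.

N1=13 N2=21 N3=25 N4=31 achieved=325/651

topology: fixed-axis compound train — 2 stages, target 325/651
target = 325/651 in lowest terms: an exact hit needs N1·N3 = k·325 and N2·N4 = k·651 for one integer k, every count in [12, 96]; additionally prefer no 1:1 stage (N1 ≠ N2, N3 ≠ N4)
k = 1: N1·N3 = 325 = 13·25, N2·N4 = 651 = 21·31
achieved = 13·25/(21·31) = 325/651; |achieved − target| = 0 ≤ 13/2604 ✓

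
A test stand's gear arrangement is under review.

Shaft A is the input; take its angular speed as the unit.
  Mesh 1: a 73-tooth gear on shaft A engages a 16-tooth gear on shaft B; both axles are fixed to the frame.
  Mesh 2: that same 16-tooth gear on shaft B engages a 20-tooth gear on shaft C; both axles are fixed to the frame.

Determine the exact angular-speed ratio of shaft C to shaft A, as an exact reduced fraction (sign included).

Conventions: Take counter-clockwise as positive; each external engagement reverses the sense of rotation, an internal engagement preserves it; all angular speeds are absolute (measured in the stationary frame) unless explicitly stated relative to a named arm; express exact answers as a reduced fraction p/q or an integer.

73/20

class = fixed-axis compound train [2 meshes; 2 ratios multiply, 2 sense flips]
mesh 1 [73T→16T]: running ratio 73/16, sense −
mesh 2 [16T→20T]: running ratio 73/20, sense +
ω_out/ω_in = 73/20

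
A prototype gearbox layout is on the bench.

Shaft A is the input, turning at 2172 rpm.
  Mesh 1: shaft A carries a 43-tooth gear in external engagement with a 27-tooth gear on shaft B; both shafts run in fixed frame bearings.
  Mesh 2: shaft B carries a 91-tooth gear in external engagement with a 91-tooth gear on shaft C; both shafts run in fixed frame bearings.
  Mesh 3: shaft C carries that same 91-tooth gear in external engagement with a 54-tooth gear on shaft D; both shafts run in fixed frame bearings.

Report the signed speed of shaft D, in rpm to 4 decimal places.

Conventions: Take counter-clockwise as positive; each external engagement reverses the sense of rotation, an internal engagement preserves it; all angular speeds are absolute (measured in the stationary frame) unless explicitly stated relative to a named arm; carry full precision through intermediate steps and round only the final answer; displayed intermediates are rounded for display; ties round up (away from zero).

-5829.2428 rpm

class = fixed-axis compound train [3 meshes; 3 ratios multiply, 3 sense flips]
mesh 1 [43T→27T]: ω = 2172.0000×43/27 = 3459.1111 rpm, sense flips to −
mesh 2 [91T→91T]: ω = 3459.1111×91/91 = 3459.1111 rpm, sense flips to +
mesh 3 [91T→54T]: ω = 3459.1111×91/54 = 5829.2428 rpm, sense flips to −
signed output speed = -5829.2428 rpm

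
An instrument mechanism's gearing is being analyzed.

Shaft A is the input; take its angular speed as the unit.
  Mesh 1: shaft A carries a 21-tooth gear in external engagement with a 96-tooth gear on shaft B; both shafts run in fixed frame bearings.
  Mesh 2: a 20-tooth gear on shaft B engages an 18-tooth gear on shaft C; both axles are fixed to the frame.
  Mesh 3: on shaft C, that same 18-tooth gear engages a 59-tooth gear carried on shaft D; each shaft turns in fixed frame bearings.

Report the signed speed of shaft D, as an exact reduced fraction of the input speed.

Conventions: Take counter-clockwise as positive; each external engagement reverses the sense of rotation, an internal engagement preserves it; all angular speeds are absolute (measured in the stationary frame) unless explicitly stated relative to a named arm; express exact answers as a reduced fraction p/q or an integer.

3-mesh fixed-axis compound train (all bearings frame-fixed)
mesh 1 [21T→96T]: |ω|/ω_in = 1×21/96 = 7/32, sense flips to −
mesh 2 [20T→18T]: |ω|/ω_in = (7/32)×20/18 = 35/144, sense flips to +
mesh 3 [18T→59T]: |ω|/ω_in = (35/144)×18/59 = 35/472, sense flips to −
signed output speed (× input speed) = -35/472

-35/472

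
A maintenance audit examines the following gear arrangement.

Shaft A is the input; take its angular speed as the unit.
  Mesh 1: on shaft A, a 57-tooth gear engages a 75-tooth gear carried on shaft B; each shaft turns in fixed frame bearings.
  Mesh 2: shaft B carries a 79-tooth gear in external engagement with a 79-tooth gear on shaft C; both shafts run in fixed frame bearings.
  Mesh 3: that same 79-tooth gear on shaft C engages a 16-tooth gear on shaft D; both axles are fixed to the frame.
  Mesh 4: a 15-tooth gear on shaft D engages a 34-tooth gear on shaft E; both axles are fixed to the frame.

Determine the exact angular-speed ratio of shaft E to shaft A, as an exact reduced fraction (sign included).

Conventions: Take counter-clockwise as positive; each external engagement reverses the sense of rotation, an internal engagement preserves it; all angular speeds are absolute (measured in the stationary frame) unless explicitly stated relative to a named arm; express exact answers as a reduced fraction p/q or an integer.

4503/2720

class = fixed-axis compound train [4 meshes; 4 ratios multiply, 4 sense flips]
mesh 1 [57T→75T]: running ratio 19/25, sense −
mesh 2 [79T→79T]: running ratio 19/25, sense +
mesh 3 [79T→16T]: running ratio 1501/400, sense −
mesh 4 [15T→34T]: running ratio 4503/2720, sense +
ω_out/ω_in = 4503/2720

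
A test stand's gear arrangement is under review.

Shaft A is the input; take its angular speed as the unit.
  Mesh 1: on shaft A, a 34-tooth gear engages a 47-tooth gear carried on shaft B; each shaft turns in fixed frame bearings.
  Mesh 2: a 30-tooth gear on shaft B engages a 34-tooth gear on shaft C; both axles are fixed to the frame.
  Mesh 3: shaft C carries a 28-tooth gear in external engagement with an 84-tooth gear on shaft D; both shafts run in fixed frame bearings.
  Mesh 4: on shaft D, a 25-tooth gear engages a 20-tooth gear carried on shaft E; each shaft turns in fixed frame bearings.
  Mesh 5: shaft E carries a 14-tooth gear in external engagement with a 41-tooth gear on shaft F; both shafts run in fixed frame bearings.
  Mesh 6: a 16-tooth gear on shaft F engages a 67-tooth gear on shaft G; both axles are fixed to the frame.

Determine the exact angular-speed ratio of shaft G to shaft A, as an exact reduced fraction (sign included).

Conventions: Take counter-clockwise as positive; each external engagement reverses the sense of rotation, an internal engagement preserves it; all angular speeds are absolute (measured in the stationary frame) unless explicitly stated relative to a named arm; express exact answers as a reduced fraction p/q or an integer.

class = fixed-axis compound train [6 meshes; 6 ratios multiply, 6 sense flips]
mesh 1 [34T→47T]: running ratio 34/47, sense −
mesh 2 [30T→34T]: running ratio 30/47, sense +
mesh 3 [28T→84T]: running ratio 10/47, sense −
mesh 4 [25T→20T]: running ratio 25/94, sense +
mesh 5 [14T→41T]: running ratio 175/1927, sense −
mesh 6 [16T→67T]: running ratio 2800/129109, sense +
ω_out/ω_in = 2800/129109

2800/129109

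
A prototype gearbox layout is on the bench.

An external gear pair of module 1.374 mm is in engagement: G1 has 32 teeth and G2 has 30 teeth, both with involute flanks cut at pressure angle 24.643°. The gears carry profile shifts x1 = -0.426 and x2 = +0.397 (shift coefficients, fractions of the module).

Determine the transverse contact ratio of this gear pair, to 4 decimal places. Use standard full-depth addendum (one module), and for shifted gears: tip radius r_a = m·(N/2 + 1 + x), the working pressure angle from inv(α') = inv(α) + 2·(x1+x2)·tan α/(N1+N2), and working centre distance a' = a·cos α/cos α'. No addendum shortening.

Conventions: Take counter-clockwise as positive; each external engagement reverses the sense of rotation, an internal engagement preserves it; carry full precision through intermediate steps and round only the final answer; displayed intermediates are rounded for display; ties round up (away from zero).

class = single-mesh tooth geometry [involute pair 32T × 30T, m = 1.374]
base radii: r_b1 = 19.981773, r_b2 = 18.732912
tip radii: r_a1 = 22.772676, r_a2 = 22.529478
inv(α') = inv(24.643°) + 2·(-0.426+0.397)·tan α/(32+30) = 0.02821323  ⇒  α' = 24.52553°
a' = a·cos α / cos α' = 42.5940·cos 24.643°/cos 24.52553° = 42.554065
action lengths: √(r_a1²−r_b1²) = 10.923531, √(r_a2²−r_b2²) = 12.516205
base pitch p_b = π·m·cos α = 3.923412
CR = (10.923531 + 12.516205 − 42.554065·sin 24.52553°)/3.923412 = 1.472087
contact ratio ≈ 1.4721

1.4721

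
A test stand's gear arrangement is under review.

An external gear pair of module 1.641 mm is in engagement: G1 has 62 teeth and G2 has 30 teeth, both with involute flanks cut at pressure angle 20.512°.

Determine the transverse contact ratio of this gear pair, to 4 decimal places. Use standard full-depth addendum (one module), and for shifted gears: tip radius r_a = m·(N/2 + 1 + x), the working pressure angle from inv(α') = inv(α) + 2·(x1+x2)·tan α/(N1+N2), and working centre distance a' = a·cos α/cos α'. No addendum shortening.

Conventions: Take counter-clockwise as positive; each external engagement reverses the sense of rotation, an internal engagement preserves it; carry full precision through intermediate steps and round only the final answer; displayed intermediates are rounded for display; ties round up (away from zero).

1.6964

recognized (one external pair, fixed centres): single-mesh tooth geometry, m = 1.641, N1 = 62, N2 = 30
base radii: r_b1 = 47.645719, r_b2 = 23.054380
tip radii: r_a1 = 52.512000, r_a2 = 26.256000
no profile shift: α' = α, a' = a
action lengths: √(r_a1²−r_b1²) = 22.077039, √(r_a2²−r_b2²) = 12.564756
base pitch p_b = π·m·cos α = 4.828498
CR = (22.077039 + 12.564756 − 75.486000·sin 20.51200°)/4.828498 = 1.696435
contact ratio ≈ 1.6964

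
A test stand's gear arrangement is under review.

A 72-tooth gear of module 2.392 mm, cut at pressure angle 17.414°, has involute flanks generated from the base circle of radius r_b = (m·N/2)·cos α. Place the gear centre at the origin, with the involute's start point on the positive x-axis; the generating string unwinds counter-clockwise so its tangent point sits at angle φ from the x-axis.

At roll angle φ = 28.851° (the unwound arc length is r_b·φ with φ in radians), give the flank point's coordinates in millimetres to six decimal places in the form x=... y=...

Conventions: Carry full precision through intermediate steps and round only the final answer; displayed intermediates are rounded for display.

class = single-mesh tooth geometry [base-circle involute, m = 2.392, 72T]
pitch radius r_p = m·N/2 = 2.392·72/2 = 86.112000
base radius r_b = r_p·cos α = 86.112000·cos 17.414° = 82.165249
roll angle φ = 28.851° = 0.50354494 rad
x = r_b·(cos φ + φ·sin φ) = 91.930984
y = r_b·(sin φ − φ·cos φ) = 3.409020

x=91.930984 y=3.409020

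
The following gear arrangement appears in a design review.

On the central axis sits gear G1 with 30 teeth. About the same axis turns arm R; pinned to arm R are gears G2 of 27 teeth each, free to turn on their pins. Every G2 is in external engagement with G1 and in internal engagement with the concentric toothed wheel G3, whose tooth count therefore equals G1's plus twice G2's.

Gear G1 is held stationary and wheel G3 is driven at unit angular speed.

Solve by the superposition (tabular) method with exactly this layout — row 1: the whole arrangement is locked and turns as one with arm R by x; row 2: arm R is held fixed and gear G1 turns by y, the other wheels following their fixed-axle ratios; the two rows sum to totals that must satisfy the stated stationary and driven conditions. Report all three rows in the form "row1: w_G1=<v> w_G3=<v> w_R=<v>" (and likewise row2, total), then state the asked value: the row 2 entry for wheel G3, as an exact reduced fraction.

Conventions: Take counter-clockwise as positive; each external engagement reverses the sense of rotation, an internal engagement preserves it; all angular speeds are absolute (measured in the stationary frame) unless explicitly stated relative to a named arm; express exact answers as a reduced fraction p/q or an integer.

row1: w_G1=14/19 w_G3=14/19 w_R=14/19
row2: w_G1=-14/19 w_G3=5/19 w_R=0
total: w_G1=0 w_G3=1 w_R=14/19
asked value: 5/19

class = planetary set [G3 = 30+2·27 = 84; Willis about the carrier]
superposition row 1 [locked train]: every member turns x
row 2 (arm held, sun turns y): ω_ring = −(30/84)·y, ω_arm = 0
boundary: total ω_sun = x + y = 0 and total ω_ring = x − (30/84)·y = 1  ⇒  y = -14/19, x = 14/19
row 2 ring = −(30/84)·(-14/19) = 5/19
totals (row 1 + row 2): sun 14/19 + (-14/19) = 0, ring 14/19 + 5/19 = 1, arm 14/19 + 0 = 14/19
asked cell (row2, ring) = 5/19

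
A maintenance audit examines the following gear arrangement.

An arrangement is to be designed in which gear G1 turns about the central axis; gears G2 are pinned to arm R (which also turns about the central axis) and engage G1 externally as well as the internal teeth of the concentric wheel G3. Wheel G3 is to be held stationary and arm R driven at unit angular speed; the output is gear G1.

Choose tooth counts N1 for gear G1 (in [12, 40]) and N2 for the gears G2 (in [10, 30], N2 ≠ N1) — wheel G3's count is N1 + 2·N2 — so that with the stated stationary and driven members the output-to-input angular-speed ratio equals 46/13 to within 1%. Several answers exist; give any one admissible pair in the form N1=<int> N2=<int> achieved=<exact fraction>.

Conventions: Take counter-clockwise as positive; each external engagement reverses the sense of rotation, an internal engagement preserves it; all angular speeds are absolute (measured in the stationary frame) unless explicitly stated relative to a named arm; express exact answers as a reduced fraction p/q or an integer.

N1=13 N2=10 achieved=46/13

design class (target 46/13): planetary set
Willis with ω_ring = 0: ω_sun/ω_arm = (N1+N3)/N1; set equal to 46/13  ⇒  N3/N1 = 46/13 − 1 = 33/13
N3 = N1 + 2·N2  ⇒  N2/N1 = (N3/N1 − 1)/2 = (33/13 − 1)/2 = 10/13
smallest multiple with N1 ≥ 12 and N2 ≥ 10: k = 1  ⇒  N1 = 1·13 = 13, N2 = 1·10 = 10 (N1 ≤ 40, N2 ≤ 30, N2 ≠ N1 ✓), N3 = 13 + 2·10 = 33
check: (N1+N3)/N1 with N1 = 13, N3 = 33 gives 46/13; |achieved − target| = 0 ≤ 23/650 ✓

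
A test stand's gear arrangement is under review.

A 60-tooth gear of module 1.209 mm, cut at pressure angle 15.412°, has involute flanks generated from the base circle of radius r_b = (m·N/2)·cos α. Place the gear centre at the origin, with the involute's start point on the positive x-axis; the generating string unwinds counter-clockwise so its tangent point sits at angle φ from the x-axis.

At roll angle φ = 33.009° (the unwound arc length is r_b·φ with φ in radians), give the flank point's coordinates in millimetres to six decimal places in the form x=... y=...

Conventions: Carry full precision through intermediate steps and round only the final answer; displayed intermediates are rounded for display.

single-mesh involute tooth geometry (60T wheel at module 1.209)
pitch radius r_p = m·N/2 = 1.209·60/2 = 36.270000
base radius r_b = r_p·cos α = 36.270000·cos 15.412° = 34.965722
roll angle φ = 33.009° = 0.57611573 rad
x = r_b·(cos φ + φ·sin φ) = 40.295758
y = r_b·(sin φ − φ·cos φ) = 2.155593

x=40.295758 y=2.155593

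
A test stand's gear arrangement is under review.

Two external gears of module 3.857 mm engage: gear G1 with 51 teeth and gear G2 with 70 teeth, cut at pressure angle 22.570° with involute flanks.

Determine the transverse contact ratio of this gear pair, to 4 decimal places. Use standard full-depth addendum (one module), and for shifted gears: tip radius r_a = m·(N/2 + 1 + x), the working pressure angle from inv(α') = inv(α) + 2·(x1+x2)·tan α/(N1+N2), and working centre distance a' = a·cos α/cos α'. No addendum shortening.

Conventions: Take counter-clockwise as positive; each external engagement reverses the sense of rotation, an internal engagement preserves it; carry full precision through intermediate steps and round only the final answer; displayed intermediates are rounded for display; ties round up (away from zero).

1.6524

single-mesh involute tooth geometry (51T engaging 70T at module 3.857)
base radii: r_b1 = 90.820734, r_b2 = 124.655909
tip radii: r_a1 = 102.210500, r_a2 = 138.852000
no profile shift: α' = α, a' = a
action lengths: √(r_a1²−r_b1²) = 46.889024, √(r_a2²−r_b2²) = 61.161934
base pitch p_b = π·m·cos α = 11.189088
CR = (46.889024 + 61.161934 − 233.348500·sin 22.57000°)/11.189088 = 1.652416
contact ratio ≈ 1.6524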